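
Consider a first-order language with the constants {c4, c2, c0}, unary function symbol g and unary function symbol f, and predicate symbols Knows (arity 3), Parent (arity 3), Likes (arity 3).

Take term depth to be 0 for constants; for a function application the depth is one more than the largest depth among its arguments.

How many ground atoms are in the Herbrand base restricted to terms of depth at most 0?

81

First count ground terms of depth ≤ 0.
Let N_k count ground terms of depth at most k. Each non-constant term of depth ≤ k is some function symbol applied to depth-≤(k−1) arguments, giving N_k = 3 + N_{k-1} + N_{k-1}.
N_0 = 3
So |H| = 3.
Each predicate of arity r yields |H|^r ground atoms (one per choice of an r-tuple from H):
  Knows: 3^3 = 27;  Parent: 3^3 = 27;  Likes: 3^3 = 27
Total ground atoms: 27 + 27 + 27 = 81.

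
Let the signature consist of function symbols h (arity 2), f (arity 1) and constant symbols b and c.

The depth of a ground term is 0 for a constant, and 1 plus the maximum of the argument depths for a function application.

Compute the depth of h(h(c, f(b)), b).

3

depth(f(b)) = 1 + depth(b) = 1 + 0 = 1
depth(h(c, f(b))) = 1 + max(0, 1) = 2
depth(h(h(c, f(b)), b)) = 1 + max(2, 0) = 3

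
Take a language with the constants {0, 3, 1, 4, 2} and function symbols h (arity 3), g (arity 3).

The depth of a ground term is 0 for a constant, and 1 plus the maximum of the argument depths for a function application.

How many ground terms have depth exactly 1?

Let N_k count ground terms of depth at most k. Each non-constant term of depth ≤ k is some function symbol applied to depth-≤(k−1) arguments, giving N_k = 5 + N_{k-1}^3 + N_{k-1}^3.
N_0 = 5
N_1 = 5 + 5^3 + 5^3 = 255
Terms of depth exactly 1: N_1 − N_0 = 255 − 5 = 250.

250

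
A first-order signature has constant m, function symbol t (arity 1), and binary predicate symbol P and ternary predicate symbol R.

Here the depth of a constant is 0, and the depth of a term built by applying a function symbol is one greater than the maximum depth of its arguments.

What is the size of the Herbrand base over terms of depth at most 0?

2

First count ground terms of depth ≤ 0.
Count level by level. With function symbols t/1, the terms of depth ≤ k are the 1 constant together with each function applied to depth-≤(k−1) tuples, so N_k = 1 + N_{k-1}.
N_0 = 1
So |H| = 1.
Each predicate of arity r yields |H|^r ground atoms (one per choice of an r-tuple from H):
  P: 1^2 = 1;  R: 1^3 = 1
Total ground atoms: 1 + 1 = 2.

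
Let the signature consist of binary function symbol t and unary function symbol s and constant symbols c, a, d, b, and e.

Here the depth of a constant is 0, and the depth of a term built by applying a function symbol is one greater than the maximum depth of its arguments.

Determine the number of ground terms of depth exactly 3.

1600230

If N_k denotes the number of depth-≤k ground terms, the 5 constants give N_0 = 5, and each function symbol of arity r contributes N_{k-1}^r new terms at level k: N_k = 5 + N_{k-1}^2 + N_{k-1}.
N_0 = 5
N_1 = 5 + 5^2 + 5 = 35
N_2 = 5 + 35^2 + 35 = 1265
N_3 = 5 + 1265^2 + 1265 = 1601495
Terms of depth exactly 3: N_3 − N_2 = 1601495 − 1265 = 1600230.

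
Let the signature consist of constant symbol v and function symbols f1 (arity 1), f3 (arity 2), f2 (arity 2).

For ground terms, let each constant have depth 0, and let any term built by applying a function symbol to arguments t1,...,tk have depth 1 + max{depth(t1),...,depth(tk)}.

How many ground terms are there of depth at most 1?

4

Let N_k count ground terms of depth at most k. Each non-constant term of depth ≤ k is some function symbol applied to depth-≤(k−1) arguments, giving N_k = 1 + N_{k-1} + N_{k-1}^2 + N_{k-1}^2.
N_0 = 1
N_1 = 1 + 1 + 1^2 + 1^2 = 4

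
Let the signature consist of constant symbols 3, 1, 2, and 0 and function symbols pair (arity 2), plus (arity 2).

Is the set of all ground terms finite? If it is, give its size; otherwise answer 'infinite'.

The signature has at least one function symbol (pair, arity 2) and at least one constant (3).
Iterating pair gives infinitely many distinct ground terms: 3, pair(3, 3), pair(pair(3, 3), pair(3, 3)), ...
So the Herbrand universe is infinite.

infinite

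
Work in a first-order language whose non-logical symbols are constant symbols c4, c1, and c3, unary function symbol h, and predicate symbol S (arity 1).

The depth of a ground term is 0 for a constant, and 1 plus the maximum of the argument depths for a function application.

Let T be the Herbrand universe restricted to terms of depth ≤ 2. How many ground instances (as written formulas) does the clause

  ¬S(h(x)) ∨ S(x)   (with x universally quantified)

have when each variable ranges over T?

Ground terms of depth ≤ 2:
  Let N_k count ground terms of depth at most k. Each non-constant term of depth ≤ k is some function symbol applied to depth-≤(k−1) arguments, giving N_k = 3 + N_{k-1}.
  N_0 = 3
  N_1 = 3 + 3 = 6
  N_2 = 3 + 6 = 9
So there are 9 ground terms available for substitution.
The body mentions the single quantified variable x; since ground terms form a free algebra, no two substitutions collapse to the same formula.
Number of ground instances = 9.

9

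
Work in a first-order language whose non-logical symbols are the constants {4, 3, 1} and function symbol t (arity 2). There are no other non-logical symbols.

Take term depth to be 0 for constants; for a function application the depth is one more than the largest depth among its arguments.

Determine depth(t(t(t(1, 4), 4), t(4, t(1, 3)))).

depth(t(1, 4)) = 1 + max(0, 0) = 1
depth(t(t(1, 4), 4)) = 1 + max(1, 0) = 2
depth(t(1, 3)) = 1 + max(0, 0) = 1
depth(t(4, t(1, 3))) = 1 + max(0, 1) = 2
depth(t(t(t(1, 4), 4), t(4, t(1, 3)))) = 1 + max(2, 2) = 3

3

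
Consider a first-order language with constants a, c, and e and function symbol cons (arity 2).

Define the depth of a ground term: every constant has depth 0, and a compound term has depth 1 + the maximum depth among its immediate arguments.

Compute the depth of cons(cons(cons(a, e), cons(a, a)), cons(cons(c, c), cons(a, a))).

depth(cons(a, e)) = 1 + max(0, 0) = 1
depth(cons(a, a)) = 1 + max(0, 0) = 1
depth(cons(cons(a, e), cons(a, a))) = 1 + max(1, 1) = 2
depth(cons(c, c)) = 1 + max(0, 0) = 1
depth(cons(cons(c, c), cons(a, a))) = 1 + max(1, 1) = 2
depth(cons(cons(cons(a, e), cons(a, a)), cons(cons(c, c), cons(a, a)))) = 1 + max(2, 2) = 3

3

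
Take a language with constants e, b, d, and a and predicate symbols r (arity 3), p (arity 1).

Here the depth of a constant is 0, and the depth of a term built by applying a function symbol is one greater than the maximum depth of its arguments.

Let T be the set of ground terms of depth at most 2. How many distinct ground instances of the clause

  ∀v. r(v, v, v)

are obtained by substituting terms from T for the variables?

Ground terms of depth ≤ 2:
  With no function symbols every ground term is a constant, so there are exactly 4 ground terms at every depth bound.
  N_0 = 4
  N_1 = 4
  N_2 = 4
  Explicitly: e, b, d, a.
So there are 4 ground terms available for substitution.
The body mentions the single quantified variable v; since ground terms form a free algebra, no two substitutions collapse to the same formula.
Number of ground instances = 4.

4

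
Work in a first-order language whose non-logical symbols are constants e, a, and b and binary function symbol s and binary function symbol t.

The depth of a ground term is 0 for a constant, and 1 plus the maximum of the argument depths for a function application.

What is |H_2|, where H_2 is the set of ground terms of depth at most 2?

885

Let N_k = |{terms of depth ≤ k}|. Then N_0 = 3 and N_k = 3 + N_{k-1}^2 + N_{k-1}^2 for k ≥ 1 (one summand per function symbol, arity giving the exponent).
N_0 = 3
N_1 = 3 + 3^2 + 3^2 = 21
N_2 = 3 + 21^2 + 21^2 = 885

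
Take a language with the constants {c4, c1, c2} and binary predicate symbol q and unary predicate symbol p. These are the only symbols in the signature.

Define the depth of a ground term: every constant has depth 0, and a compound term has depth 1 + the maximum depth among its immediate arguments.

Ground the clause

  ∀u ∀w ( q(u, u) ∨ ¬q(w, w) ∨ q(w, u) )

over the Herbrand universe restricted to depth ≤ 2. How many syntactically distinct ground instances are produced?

9

Ground terms of depth ≤ 2:
  With no function symbols every ground term is a constant, so there are exactly 3 ground terms at every depth bound.
  N_0 = 3
  N_1 = 3
  N_2 = 3
  Explicitly: c4, c1, c2.
So there are 3 ground terms available for substitution.
There are 2 variables to instantiate (u, w), each occurring in at least one literal, so different choices give different ground instances.
Number of ground instances = 3^2 = 9.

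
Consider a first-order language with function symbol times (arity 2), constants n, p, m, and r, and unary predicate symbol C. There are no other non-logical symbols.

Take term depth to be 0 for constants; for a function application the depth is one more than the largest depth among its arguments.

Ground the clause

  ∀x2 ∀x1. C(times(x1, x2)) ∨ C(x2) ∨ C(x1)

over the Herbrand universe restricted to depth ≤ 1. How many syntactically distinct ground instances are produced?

400

Ground terms of depth ≤ 1:
  Write N_k for the number of ground terms of depth ≤ k. A term of depth ≤ k is either a constant or a function symbol applied to arguments of depth ≤ k−1, so N_k = 4 + N_{k-1}^2.
  N_0 = 4
  N_1 = 4 + 4^2 = 20
So there are 20 ground terms available for substitution.
The clause has 2 distinct variables (x2, x1), each appearing in the body. In the free term algebra distinct substitutions yield syntactically distinct ground instances.
Number of ground instances = 20^2 = 400.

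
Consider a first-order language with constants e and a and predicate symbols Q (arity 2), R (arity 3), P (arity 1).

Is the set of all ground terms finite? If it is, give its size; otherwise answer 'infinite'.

2

There are no function symbols, so every ground term is one of the 2 constants.
The Herbrand universe is {e, a}, which is finite with 2 elements.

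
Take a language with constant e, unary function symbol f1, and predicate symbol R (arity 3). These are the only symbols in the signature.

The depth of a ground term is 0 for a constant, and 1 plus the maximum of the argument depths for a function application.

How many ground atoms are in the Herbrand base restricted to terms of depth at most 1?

8

First count ground terms of depth ≤ 1.
Count level by level. With function symbols f1/1, the terms of depth ≤ k are the 1 constant together with each function applied to depth-≤(k−1) tuples, so N_k = 1 + N_{k-1}.
N_0 = 1
N_1 = 1 + 1 = 2
Explicitly: e, f1(e).
So |H| = 2.
Each predicate of arity r yields |H|^r ground atoms (one per choice of an r-tuple from H):
  R: 2^3 = 8
Total ground atoms: 8.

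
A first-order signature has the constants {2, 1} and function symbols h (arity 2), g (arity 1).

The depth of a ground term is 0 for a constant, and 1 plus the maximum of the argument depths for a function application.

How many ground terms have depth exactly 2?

Write N_k for the number of ground terms of depth ≤ k. A term of depth ≤ k is either a constant or a function symbol applied to arguments of depth ≤ k−1, so N_k = 2 + N_{k-1}^2 + N_{k-1}.
N_0 = 2
N_1 = 2 + 2^2 + 2 = 8
N_2 = 2 + 8^2 + 8 = 74
Terms of depth exactly 2: N_2 − N_1 = 74 − 8 = 66.

66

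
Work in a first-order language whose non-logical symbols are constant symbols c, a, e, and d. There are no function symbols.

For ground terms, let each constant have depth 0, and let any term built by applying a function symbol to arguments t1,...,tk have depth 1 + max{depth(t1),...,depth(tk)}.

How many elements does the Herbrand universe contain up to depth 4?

With no function symbols every ground term is a constant, so there are exactly 4 ground terms at every depth bound.
N_0 = 4
N_1 = 4
N_2 = 4
N_3 = 4
N_4 = 4

4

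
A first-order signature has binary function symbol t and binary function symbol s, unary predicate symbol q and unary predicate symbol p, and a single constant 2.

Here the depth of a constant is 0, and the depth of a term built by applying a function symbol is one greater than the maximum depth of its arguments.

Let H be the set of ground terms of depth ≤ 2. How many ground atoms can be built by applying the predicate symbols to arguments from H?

First count ground terms of depth ≤ 2.
Write N_k for the number of ground terms of depth ≤ k. A term of depth ≤ k is either a constant or a function symbol applied to arguments of depth ≤ k−1, so N_k = 1 + N_{k-1}^2 + N_{k-1}^2.
N_0 = 1
N_1 = 1 + 1^2 + 1^2 = 3
N_2 = 1 + 3^2 + 3^2 = 19
So |H| = 19.
Ground atoms are formed by filling each argument slot of a predicate with a term from H, so an r-ary predicate gives |H|^r atoms:
  q: 19;  p: 19
Total ground atoms: 19 + 19 = 38.

38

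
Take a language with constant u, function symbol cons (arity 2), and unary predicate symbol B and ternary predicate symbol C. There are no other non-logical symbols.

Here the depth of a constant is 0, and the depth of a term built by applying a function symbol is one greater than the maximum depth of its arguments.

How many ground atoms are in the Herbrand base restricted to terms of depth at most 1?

First count ground terms of depth ≤ 1.
Let N_k = |{terms of depth ≤ k}|. Then N_0 = 1 and N_k = 1 + N_{k-1}^2 for k ≥ 1 (one summand per function symbol, arity giving the exponent).
N_0 = 1
N_1 = 1 + 1^2 = 2
So |H| = 2.
A ground atom is a predicate applied to a tuple of terms from H, so the count is the sum over predicates of |H|^arity:
  B: 2;  C: 2^3 = 8
Total ground atoms: 2 + 8 = 10.

10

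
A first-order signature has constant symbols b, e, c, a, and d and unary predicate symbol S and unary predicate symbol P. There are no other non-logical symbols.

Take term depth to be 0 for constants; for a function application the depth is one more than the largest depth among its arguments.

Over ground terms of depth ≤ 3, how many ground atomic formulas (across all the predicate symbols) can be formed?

First count ground terms of depth ≤ 3.
With no function symbols every ground term is a constant, so there are exactly 5 ground terms at every depth bound.
N_0 = 5
N_1 = 5
N_2 = 5
N_3 = 5
Explicitly: b, e, c, a, d.
So |H| = 5.
Ground atoms are formed by filling each argument slot of a predicate with a term from H, so an r-ary predicate gives |H|^r atoms:
  S: 5;  P: 5
Total ground atoms: 5 + 5 = 10.

10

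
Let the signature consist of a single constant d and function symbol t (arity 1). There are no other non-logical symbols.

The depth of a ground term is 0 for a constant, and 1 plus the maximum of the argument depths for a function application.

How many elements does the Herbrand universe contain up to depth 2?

Let N_k = |{terms of depth ≤ k}|. Then N_0 = 1 and N_k = 1 + N_{k-1} for k ≥ 1 (one summand per function symbol, arity giving the exponent).
N_0 = 1
N_1 = 1 + 1 = 2
N_2 = 1 + 2 = 3
Explicitly: d, t(d), t(t(d)).

3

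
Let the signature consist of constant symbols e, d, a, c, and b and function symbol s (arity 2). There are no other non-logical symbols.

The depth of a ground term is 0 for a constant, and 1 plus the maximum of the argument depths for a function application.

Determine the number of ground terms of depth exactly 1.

25

Let N_k = |{terms of depth ≤ k}|. Then N_0 = 5 and N_k = 5 + N_{k-1}^2 for k ≥ 1 (one summand per function symbol, arity giving the exponent).
N_0 = 5
N_1 = 5 + 5^2 = 30
Terms of depth exactly 1: N_1 − N_0 = 30 − 5 = 25.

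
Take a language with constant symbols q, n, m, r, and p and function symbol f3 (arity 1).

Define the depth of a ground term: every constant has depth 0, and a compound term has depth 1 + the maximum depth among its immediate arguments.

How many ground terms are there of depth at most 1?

Let N_k = |{terms of depth ≤ k}|. Then N_0 = 5 and N_k = 5 + N_{k-1} for k ≥ 1 (one summand per function symbol, arity giving the exponent).
N_0 = 5
N_1 = 5 + 5 = 10

10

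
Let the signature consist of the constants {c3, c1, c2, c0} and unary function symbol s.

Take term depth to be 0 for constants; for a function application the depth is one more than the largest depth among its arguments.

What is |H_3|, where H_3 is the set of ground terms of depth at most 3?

Let N_k count ground terms of depth at most k. Each non-constant term of depth ≤ k is some function symbol applied to depth-≤(k−1) arguments, giving N_k = 4 + N_{k-1}.
N_0 = 4
N_1 = 4 + 4 = 8
N_2 = 4 + 8 = 12
N_3 = 4 + 12 = 16

16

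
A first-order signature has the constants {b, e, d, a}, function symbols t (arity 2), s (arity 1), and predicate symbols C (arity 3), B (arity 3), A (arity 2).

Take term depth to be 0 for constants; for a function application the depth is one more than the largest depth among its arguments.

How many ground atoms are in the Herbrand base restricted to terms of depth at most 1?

28224

First count ground terms of depth ≤ 1.
If N_k denotes the number of depth-≤k ground terms, the 4 constants give N_0 = 4, and each function symbol of arity r contributes N_{k-1}^r new terms at level k: N_k = 4 + N_{k-1}^2 + N_{k-1}.
N_0 = 4
N_1 = 4 + 4^2 + 4 = 24
So |H| = 24.
For each predicate symbol, the number of ground atoms is |H| raised to its arity; summing:
  C: 24^3 = 13824;  B: 24^3 = 13824;  A: 24^2 = 576
Total ground atoms: 13824 + 13824 + 576 = 28224.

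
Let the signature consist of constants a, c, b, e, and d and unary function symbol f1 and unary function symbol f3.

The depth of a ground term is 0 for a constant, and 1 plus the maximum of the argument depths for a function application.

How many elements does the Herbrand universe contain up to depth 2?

Count level by level. With function symbols f1/1, f3/1, the terms of depth ≤ k are the 5 constants together with each function applied to depth-≤(k−1) tuples, so N_k = 5 + N_{k-1} + N_{k-1}.
N_0 = 5
N_1 = 5 + 5 + 5 = 15
N_2 = 5 + 15 + 15 = 35

35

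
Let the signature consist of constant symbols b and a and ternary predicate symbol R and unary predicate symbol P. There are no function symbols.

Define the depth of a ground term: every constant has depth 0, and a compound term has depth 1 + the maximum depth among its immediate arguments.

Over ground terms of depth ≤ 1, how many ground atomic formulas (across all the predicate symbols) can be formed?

10

First count ground terms of depth ≤ 1.
With no function symbols every ground term is a constant, so there are exactly 2 ground terms at every depth bound.
N_0 = 2
N_1 = 2
Explicitly: b, a.
So |H| = 2.
For each predicate symbol, the number of ground atoms is |H| raised to its arity; summing:
  R: 2^3 = 8;  P: 2
Total ground atoms: 8 + 2 = 10.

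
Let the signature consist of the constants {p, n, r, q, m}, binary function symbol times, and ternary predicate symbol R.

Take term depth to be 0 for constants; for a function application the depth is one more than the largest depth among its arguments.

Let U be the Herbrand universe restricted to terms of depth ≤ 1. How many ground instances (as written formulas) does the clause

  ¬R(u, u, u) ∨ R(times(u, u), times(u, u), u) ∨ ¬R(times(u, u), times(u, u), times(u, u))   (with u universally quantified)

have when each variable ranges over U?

Ground terms of depth ≤ 1:
  Let N_k = |{terms of depth ≤ k}|. Then N_0 = 5 and N_k = 5 + N_{k-1}^2 for k ≥ 1 (one summand per function symbol, arity giving the exponent).
  N_0 = 5
  N_1 = 5 + 5^2 = 30
So there are 30 ground terms available for substitution.
The body mentions the single quantified variable u; since ground terms form a free algebra, no two substitutions collapse to the same formula.
Number of ground instances = 30.

30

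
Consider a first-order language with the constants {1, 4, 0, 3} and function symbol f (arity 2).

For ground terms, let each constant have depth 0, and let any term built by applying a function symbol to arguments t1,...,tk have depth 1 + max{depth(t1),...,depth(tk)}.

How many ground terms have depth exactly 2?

384

Let N_k count ground terms of depth at most k. Each non-constant term of depth ≤ k is some function symbol applied to depth-≤(k−1) arguments, giving N_k = 4 + N_{k-1}^2.
N_0 = 4
N_1 = 4 + 4^2 = 20
N_2 = 4 + 20^2 = 404
Terms of depth exactly 2: N_2 − N_1 = 404 − 20 = 384.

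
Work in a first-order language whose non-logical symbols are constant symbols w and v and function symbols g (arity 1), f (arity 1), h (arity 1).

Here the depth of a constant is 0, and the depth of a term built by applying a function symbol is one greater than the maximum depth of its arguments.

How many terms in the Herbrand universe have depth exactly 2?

18

Let N_k = |{terms of depth ≤ k}|. Then N_0 = 2 and N_k = 2 + N_{k-1} + N_{k-1} + N_{k-1} for k ≥ 1 (one summand per function symbol, arity giving the exponent).
N_0 = 2
N_1 = 2 + 2 + 2 + 2 = 8
N_2 = 2 + 8 + 8 + 8 = 26
Terms of depth exactly 2: N_2 − N_1 = 26 − 8 = 18.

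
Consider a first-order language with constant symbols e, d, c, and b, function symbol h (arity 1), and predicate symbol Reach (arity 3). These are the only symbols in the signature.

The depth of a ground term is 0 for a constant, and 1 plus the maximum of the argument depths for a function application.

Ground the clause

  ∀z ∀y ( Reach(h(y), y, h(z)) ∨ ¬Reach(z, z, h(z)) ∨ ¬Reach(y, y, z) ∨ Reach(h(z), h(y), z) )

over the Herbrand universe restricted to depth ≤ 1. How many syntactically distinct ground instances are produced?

64

Ground terms of depth ≤ 1:
  Let N_k count ground terms of depth at most k. Each non-constant term of depth ≤ k is some function symbol applied to depth-≤(k−1) arguments, giving N_k = 4 + N_{k-1}.
  N_0 = 4
  N_1 = 4 + 4 = 8
  Explicitly: e, d, c, b, h(e), h(d), h(c), h(b).
So there are 8 ground terms available for substitution.
The body mentions every one of the 2 quantified variables; since ground terms form a free algebra, no two substitutions collapse to the same formula.
Number of ground instances = 8^2 = 64.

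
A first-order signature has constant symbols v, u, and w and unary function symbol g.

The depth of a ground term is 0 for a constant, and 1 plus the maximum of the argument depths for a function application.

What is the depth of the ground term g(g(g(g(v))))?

depth(g(v)) = 1 + depth(v) = 1 + 0 = 1
depth(g(g(v))) = 1 + depth(g(v)) = 1 + 1 = 2
depth(g(g(g(v)))) = 1 + depth(g(g(v))) = 1 + 2 = 3
depth(g(g(g(g(v))))) = 1 + depth(g(g(g(v)))) = 1 + 3 = 4

4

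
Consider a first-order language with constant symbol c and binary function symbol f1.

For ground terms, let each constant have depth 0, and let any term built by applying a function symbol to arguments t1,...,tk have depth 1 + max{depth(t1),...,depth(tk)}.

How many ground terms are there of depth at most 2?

5

If N_k denotes the number of depth-≤k ground terms, the 1 constant gives N_0 = 1, and each function symbol of arity r contributes N_{k-1}^r new terms at level k: N_k = 1 + N_{k-1}^2.
N_0 = 1
N_1 = 1 + 1^2 = 2
N_2 = 1 + 2^2 = 5
Explicitly: c, f1(c, c), f1(c, f1(c, c)), f1(f1(c, c), c), f1(f1(c, c), f1(c, c)).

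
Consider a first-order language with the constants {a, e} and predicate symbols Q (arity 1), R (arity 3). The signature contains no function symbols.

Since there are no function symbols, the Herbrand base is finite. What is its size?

With no function symbols, the Herbrand universe is just the 2 constants.
Ground atoms per predicate: Q: 2, R: 2^3 = 8.
Herbrand base size = 2 + 8 = 10.

10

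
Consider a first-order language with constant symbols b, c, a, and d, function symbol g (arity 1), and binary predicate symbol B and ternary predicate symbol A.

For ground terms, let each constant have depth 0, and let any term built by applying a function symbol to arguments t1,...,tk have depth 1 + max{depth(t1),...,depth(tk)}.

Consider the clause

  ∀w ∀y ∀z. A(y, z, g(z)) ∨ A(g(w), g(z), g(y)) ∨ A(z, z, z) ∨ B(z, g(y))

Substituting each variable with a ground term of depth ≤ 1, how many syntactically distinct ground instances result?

Ground terms of depth ≤ 1:
  Write N_k for the number of ground terms of depth ≤ k. A term of depth ≤ k is either a constant or a function symbol applied to arguments of depth ≤ k−1, so N_k = 4 + N_{k-1}.
  N_0 = 4
  N_1 = 4 + 4 = 8
So there are 8 ground terms available for substitution.
The clause has 3 distinct variables (w, y, z), each appearing in the body. In the free term algebra distinct substitutions yield syntactically distinct ground instances.
Number of ground instances = 8^3 = 512.

512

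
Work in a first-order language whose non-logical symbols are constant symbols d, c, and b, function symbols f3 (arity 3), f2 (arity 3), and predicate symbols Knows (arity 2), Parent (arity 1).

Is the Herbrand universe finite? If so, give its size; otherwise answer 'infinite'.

infinite

The signature has at least one function symbol (f3, arity 3) and at least one constant (d).
Iterating f3 gives infinitely many distinct ground terms: d, f3(d, d, d), f3(f3(d, d, d), f3(d, d, d), f3(d, d, d)), ...
So the Herbrand universe is infinite.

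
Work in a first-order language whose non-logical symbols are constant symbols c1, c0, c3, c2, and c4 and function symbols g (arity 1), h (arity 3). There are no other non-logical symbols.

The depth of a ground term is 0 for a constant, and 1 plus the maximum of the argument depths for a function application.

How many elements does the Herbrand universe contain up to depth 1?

Let N_k = |{terms of depth ≤ k}|. Then N_0 = 5 and N_k = 5 + N_{k-1} + N_{k-1}^3 for k ≥ 1 (one summand per function symbol, arity giving the exponent).
N_0 = 5
N_1 = 5 + 5 + 5^3 = 135

135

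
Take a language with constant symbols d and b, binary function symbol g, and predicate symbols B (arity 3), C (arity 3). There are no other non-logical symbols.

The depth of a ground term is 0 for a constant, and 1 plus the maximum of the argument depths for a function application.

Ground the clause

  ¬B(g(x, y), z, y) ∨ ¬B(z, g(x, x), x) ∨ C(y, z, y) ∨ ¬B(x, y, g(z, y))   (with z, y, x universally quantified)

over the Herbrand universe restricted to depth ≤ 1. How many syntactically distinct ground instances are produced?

Ground terms of depth ≤ 1:
  Count level by level. With function symbols g/2, the terms of depth ≤ k are the 2 constants together with each function applied to depth-≤(k−1) tuples, so N_k = 2 + N_{k-1}^2.
  N_0 = 2
  N_1 = 2 + 2^2 = 6
So there are 6 ground terms available for substitution.
The body mentions every one of the 3 quantified variables; since ground terms form a free algebra, no two substitutions collapse to the same formula.
Number of ground instances = 6^3 = 216.

216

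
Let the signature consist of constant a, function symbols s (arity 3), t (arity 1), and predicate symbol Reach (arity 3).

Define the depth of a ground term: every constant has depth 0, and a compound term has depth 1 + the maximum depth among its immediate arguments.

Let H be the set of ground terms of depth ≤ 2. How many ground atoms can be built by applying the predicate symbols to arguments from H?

First count ground terms of depth ≤ 2.
Let N_k = |{terms of depth ≤ k}|. Then N_0 = 1 and N_k = 1 + N_{k-1}^3 + N_{k-1} for k ≥ 1 (one summand per function symbol, arity giving the exponent).
N_0 = 1
N_1 = 1 + 1^3 + 1 = 3
N_2 = 1 + 3^3 + 3 = 31
So |H| = 31.
A ground atom is a predicate applied to a tuple of terms from H, so the count is the sum over predicates of |H|^arity:
  Reach: 31^3 = 29791
Total ground atoms: 29791.

29791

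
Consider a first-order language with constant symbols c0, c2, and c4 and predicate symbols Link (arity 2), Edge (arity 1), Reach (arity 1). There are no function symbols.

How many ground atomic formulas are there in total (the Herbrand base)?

With no function symbols, the Herbrand universe is just the 3 constants.
Ground atoms per predicate: Link: 3^2 = 9, Edge: 3, Reach: 3.
Herbrand base size = 9 + 3 + 3 = 15.

15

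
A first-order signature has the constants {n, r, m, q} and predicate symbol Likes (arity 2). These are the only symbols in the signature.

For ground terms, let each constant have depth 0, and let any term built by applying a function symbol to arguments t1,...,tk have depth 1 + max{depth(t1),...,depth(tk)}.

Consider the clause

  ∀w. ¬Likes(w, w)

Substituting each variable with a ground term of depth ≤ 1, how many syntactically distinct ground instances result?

4

Ground terms of depth ≤ 1:
  With no function symbols every ground term is a constant, so there are exactly 4 ground terms at every depth bound.
  N_0 = 4
  N_1 = 4
So there are 4 ground terms available for substitution.
The variable w ranges independently over the available ground terms, and distinct assignments produce distinct instances.
Number of ground instances = 4.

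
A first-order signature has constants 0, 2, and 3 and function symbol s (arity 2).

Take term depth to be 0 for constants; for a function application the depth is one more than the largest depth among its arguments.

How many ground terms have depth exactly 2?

135

If N_k denotes the number of depth-≤k ground terms, the 3 constants give N_0 = 3, and each function symbol of arity r contributes N_{k-1}^r new terms at level k: N_k = 3 + N_{k-1}^2.
N_0 = 3
N_1 = 3 + 3^2 = 12
N_2 = 3 + 12^2 = 147
Terms of depth exactly 2: N_2 − N_1 = 147 − 12 = 135.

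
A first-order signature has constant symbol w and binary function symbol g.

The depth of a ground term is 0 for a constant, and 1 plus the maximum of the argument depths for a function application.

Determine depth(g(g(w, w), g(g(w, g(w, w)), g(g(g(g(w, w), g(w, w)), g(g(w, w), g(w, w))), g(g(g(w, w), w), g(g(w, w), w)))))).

6

depth(g(w, w)) = 1 + max(0, 0) = 1
depth(g(w, g(w, w))) = 1 + max(0, 1) = 2
depth(g(g(w, w), g(w, w))) = 1 + max(1, 1) = 2
depth(g(g(g(w, w), g(w, w)), g(g(w, w), g(w, w)))) = 1 + max(2, 2) = 3
depth(g(g(w, w), w)) = 1 + max(1, 0) = 2
depth(g(g(g(w, w), w), g(g(w, w), w))) = 1 + max(2, 2) = 3
depth(g(g(g(g(w, w), g(w, w)), g(g(w, w), g(w, w))), g(g(g(w, w), w), g(g(w, w), w)))) = 1 + max(3, 3) = 4
depth(g(g(w, g(w, w)), g(g(g(g(w, w), g(w, w)), g(g(w, w), g(w, w))), g(g(g(w, w), w), g(g(w, w), w))))) = 1 + max(2, 4) = 5
depth(g(g(w, w), g(g(w, g(w, w)), g(g(g(g(w, w), g(w, w)), g(g(w, w), g(w, w))), g(g(g(w, w), w), g(g(w, w), w)))))) = 1 + max(1, 5) = 6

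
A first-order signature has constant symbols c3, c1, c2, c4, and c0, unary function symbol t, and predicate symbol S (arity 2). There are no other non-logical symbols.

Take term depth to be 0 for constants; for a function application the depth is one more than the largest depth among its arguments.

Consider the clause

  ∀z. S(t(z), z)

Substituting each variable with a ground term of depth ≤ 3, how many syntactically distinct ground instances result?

20

Ground terms of depth ≤ 3:
  If N_k denotes the number of depth-≤k ground terms, the 5 constants give N_0 = 5, and each function symbol of arity r contributes N_{k-1}^r new terms at level k: N_k = 5 + N_{k-1}.
  N_0 = 5
  N_1 = 5 + 5 = 10
  N_2 = 5 + 10 = 15
  N_3 = 5 + 15 = 20
So there are 20 ground terms available for substitution.
The body mentions the single quantified variable z; since ground terms form a free algebra, no two substitutions collapse to the same formula.
Number of ground instances = 20.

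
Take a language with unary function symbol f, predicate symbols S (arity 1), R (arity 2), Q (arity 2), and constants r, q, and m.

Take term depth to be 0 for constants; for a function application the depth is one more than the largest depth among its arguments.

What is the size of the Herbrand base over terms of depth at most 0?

21

First count ground terms of depth ≤ 0.
If N_k denotes the number of depth-≤k ground terms, the 3 constants give N_0 = 3, and each function symbol of arity r contributes N_{k-1}^r new terms at level k: N_k = 3 + N_{k-1}.
N_0 = 3
Explicitly: r, q, m.
So |H| = 3.
Each predicate of arity r yields |H|^r ground atoms (one per choice of an r-tuple from H):
  S: 3;  R: 3^2 = 9;  Q: 3^2 = 9
Total ground atoms: 3 + 9 + 9 = 21.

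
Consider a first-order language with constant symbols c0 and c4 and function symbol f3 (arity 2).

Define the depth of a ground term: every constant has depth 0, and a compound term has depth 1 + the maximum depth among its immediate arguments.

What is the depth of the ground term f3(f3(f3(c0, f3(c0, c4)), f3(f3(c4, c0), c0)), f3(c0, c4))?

4

depth(f3(c0, c4)) = 1 + max(0, 0) = 1
depth(f3(c0, f3(c0, c4))) = 1 + max(0, 1) = 2
depth(f3(c4, c0)) = 1 + max(0, 0) = 1
depth(f3(f3(c4, c0), c0)) = 1 + max(1, 0) = 2
depth(f3(f3(c0, f3(c0, c4)), f3(f3(c4, c0), c0))) = 1 + max(2, 2) = 3
depth(f3(f3(f3(c0, f3(c0, c4)), f3(f3(c4, c0), c0)), f3(c0, c4))) = 1 + max(3, 1) = 4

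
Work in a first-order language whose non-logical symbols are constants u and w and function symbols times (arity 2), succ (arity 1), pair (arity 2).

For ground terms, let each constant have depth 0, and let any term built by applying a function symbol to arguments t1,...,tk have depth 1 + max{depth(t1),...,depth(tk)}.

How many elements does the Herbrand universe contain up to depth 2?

302

If N_k denotes the number of depth-≤k ground terms, the 2 constants give N_0 = 2, and each function symbol of arity r contributes N_{k-1}^r new terms at level k: N_k = 2 + N_{k-1}^2 + N_{k-1} + N_{k-1}^2.
N_0 = 2
N_1 = 2 + 2^2 + 2 + 2^2 = 12
N_2 = 2 + 12^2 + 12 + 12^2 = 302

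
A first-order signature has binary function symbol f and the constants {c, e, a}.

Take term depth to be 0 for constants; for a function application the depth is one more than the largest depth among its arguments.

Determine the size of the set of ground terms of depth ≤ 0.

Write N_k for the number of ground terms of depth ≤ k. A term of depth ≤ k is either a constant or a function symbol applied to arguments of depth ≤ k−1, so N_k = 3 + N_{k-1}^2.
N_0 = 3

3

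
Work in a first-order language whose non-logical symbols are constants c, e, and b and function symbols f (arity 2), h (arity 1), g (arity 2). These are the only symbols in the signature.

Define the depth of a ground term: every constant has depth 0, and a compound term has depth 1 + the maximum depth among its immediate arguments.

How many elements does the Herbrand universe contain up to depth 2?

Let N_k count ground terms of depth at most k. Each non-constant term of depth ≤ k is some function symbol applied to depth-≤(k−1) arguments, giving N_k = 3 + N_{k-1}^2 + N_{k-1} + N_{k-1}^2.
N_0 = 3
N_1 = 3 + 3^2 + 3 + 3^2 = 24
N_2 = 3 + 24^2 + 24 + 24^2 = 1179

1179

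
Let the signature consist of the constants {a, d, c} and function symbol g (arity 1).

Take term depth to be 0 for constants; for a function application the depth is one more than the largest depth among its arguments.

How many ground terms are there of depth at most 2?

Write N_k for the number of ground terms of depth ≤ k. A term of depth ≤ k is either a constant or a function symbol applied to arguments of depth ≤ k−1, so N_k = 3 + N_{k-1}.
N_0 = 3
N_1 = 3 + 3 = 6
N_2 = 3 + 6 = 9

9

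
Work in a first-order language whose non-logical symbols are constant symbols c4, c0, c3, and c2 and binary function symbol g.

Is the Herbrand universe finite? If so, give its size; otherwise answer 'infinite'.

infinite

The signature has at least one function symbol (g, arity 2) and at least one constant (c4).
Iterating g gives infinitely many distinct ground terms: c4, g(c4, c4), g(g(c4, c4), g(c4, c4)), ...
So the Herbrand universe is infinite.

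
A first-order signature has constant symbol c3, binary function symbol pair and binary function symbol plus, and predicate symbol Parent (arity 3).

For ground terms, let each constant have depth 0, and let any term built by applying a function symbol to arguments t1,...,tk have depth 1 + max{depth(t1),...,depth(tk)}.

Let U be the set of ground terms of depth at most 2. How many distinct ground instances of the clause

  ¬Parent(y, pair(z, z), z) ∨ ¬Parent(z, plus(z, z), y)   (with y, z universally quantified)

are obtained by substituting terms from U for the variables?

361

Ground terms of depth ≤ 2:
  Count level by level. With function symbols pair/2, plus/2, the terms of depth ≤ k are the 1 constant together with each function applied to depth-≤(k−1) tuples, so N_k = 1 + N_{k-1}^2 + N_{k-1}^2.
  N_0 = 1
  N_1 = 1 + 1^2 + 1^2 = 3
  N_2 = 1 + 3^2 + 3^2 = 19
So there are 19 ground terms available for substitution.
There are 2 variables to instantiate (y, z), each occurring in at least one literal, so different choices give different ground instances.
Number of ground instances = 19^2 = 361.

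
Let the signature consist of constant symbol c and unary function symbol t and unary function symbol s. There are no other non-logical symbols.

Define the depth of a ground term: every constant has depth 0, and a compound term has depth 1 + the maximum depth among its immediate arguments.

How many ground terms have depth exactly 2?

4

Write N_k for the number of ground terms of depth ≤ k. A term of depth ≤ k is either a constant or a function symbol applied to arguments of depth ≤ k−1, so N_k = 1 + N_{k-1} + N_{k-1}.
N_0 = 1
N_1 = 1 + 1 + 1 = 3
N_2 = 1 + 3 + 3 = 7
Terms of depth exactly 2: N_2 − N_1 = 7 − 3 = 4.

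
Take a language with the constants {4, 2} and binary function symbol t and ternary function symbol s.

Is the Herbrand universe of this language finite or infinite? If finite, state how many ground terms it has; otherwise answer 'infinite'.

The signature has at least one function symbol (t, arity 2) and at least one constant (4).
Iterating t gives infinitely many distinct ground terms: 4, t(4, 4), t(t(4, 4), t(4, 4)), ...
So the Herbrand universe is infinite.

infinite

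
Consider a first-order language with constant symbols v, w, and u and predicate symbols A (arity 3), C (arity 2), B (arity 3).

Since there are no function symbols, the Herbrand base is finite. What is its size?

63

With no function symbols, the Herbrand universe is just the 3 constants.
Ground atoms per predicate: A: 3^3 = 27, C: 3^2 = 9, B: 3^3 = 27.
Herbrand base size = 27 + 9 + 27 = 63.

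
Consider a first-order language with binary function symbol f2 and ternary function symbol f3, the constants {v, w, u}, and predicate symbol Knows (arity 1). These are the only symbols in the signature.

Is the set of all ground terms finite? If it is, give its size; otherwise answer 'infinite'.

The signature has at least one function symbol (f2, arity 2) and at least one constant (v).
Iterating f2 gives infinitely many distinct ground terms: v, f2(v, v), f2(f2(v, v), f2(v, v)), ...
So the Herbrand universe is infinite.

infinite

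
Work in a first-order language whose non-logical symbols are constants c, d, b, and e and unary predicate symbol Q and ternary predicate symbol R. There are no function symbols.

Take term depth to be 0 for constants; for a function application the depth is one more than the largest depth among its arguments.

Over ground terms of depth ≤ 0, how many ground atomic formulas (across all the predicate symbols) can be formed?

68

First count ground terms of depth ≤ 0.
With no function symbols every ground term is a constant, so there are exactly 4 ground terms at every depth bound.
N_0 = 4
So |H| = 4.
Each predicate of arity r yields |H|^r ground atoms (one per choice of an r-tuple from H):
  Q: 4;  R: 4^3 = 64
Total ground atoms: 4 + 64 = 68.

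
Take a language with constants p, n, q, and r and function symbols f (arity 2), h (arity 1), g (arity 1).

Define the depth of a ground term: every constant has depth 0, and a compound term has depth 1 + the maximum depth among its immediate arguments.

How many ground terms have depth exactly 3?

Count level by level. With function symbols f/2, h/1, g/1, the terms of depth ≤ k are the 4 constants together with each function applied to depth-≤(k−1) tuples, so N_k = 4 + N_{k-1}^2 + N_{k-1} + N_{k-1}.
N_0 = 4
N_1 = 4 + 4^2 + 4 + 4 = 28
N_2 = 4 + 28^2 + 28 + 28 = 844
N_3 = 4 + 844^2 + 844 + 844 = 714028
Terms of depth exactly 3: N_3 − N_2 = 714028 − 844 = 713184.

713184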